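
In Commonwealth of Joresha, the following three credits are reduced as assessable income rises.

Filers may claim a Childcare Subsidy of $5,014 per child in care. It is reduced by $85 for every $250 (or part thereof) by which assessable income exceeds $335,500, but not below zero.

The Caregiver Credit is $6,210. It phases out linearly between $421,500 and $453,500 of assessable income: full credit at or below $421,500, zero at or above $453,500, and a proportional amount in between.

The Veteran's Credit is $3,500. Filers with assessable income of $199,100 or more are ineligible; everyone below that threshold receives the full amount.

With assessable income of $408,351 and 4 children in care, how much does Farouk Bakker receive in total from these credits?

Childcare Subsidy: base = 4 × $5,014 = $20,056. income exceeds $335,500 by $72,851 → 292 increments × $85 = $24,820 ≥ base, so the credit is $0.
Caregiver Credit: $408,351 is at or below the $421,500 threshold, so the full $6,210 applies.
Veteran's Credit: $408,351 meets or exceeds the $199,100 cutoff, so the credit is $0.
Total: $0 + $6,210 + $0 = $6,210.

$6,210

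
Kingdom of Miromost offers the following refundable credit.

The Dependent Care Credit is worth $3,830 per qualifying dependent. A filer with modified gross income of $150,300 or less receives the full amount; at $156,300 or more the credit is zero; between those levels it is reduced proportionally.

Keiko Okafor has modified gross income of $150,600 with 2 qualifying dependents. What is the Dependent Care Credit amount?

Dependent Care Credit: base = 2 × $3,830 = $7,660. $150,600 is $300 into a $6,000 phase-out range, leaving 5,700/6,000 of the credit: $7,660 × 5,700/6,000 = $7,277.

$7,277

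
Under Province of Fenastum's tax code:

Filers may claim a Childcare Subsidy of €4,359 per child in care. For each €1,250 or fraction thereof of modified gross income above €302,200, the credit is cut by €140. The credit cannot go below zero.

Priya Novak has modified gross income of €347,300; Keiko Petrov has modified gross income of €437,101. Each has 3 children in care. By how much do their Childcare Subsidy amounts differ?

€7,897

Priya (€347,300): Childcare Subsidy: base = 3 × €4,359 = €13,077. income exceeds €302,200 by €45,100, which is 37 full-or-partial €1,250 increments; reduction = 37 × €140 = €5,180, leaving €7,897.
Keiko (€437,101): Childcare Subsidy: base = 3 × €4,359 = €13,077. income exceeds €302,200 by €134,901 → 108 increments × €140 = €15,120 ≥ base, so the credit is €0.
Difference: |€7,897 − €0| = €7,897.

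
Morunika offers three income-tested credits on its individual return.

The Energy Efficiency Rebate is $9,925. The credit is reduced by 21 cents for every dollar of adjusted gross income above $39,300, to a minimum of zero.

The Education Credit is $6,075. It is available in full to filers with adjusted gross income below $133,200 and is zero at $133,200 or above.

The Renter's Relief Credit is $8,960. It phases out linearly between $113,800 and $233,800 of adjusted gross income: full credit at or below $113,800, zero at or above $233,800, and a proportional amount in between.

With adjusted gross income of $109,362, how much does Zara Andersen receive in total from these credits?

Energy Efficiency Rebate: 21% of the $70,062 excess over $39,300 is $14,713.02 ≥ base, so the credit is $0.
Education Credit: $109,362 is below the $133,200 cutoff, so the full $6,075 applies.
Renter's Relief Credit: $109,362 is at or below the $113,800 threshold, so the full $8,960 applies.
Total: $0 + $6,075 + $8,960 = $15,035.

$15,035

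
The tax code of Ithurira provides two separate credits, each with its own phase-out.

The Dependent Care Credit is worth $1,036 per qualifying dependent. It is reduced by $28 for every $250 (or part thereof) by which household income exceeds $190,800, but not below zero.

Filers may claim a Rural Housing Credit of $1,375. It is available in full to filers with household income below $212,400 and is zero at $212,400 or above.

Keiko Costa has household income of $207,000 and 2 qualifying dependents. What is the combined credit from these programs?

Dependent Care Credit: base = 2 × $1,036 = $2,072. income exceeds $190,800 by $16,200, which is 65 full-or-partial $250 increments; reduction = 65 × $28 = $1,820, leaving $252.
Rural Housing Credit: $207,000 is below the $212,400 cutoff, so the full $1,375 applies.
Total: $252 + $1,375 = $1,627.

$1,627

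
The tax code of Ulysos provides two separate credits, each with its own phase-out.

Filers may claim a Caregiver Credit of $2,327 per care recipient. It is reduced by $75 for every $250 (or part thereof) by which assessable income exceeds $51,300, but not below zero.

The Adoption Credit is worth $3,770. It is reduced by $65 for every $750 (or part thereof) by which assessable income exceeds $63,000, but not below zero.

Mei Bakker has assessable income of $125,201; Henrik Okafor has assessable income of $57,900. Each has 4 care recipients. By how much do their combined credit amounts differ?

Mei ($125,201): Caregiver Credit: base = 4 × $2,327 = $9,308. income exceeds $51,300 by $73,901 → 296 increments × $75 = $22,200 ≥ base, so the credit is $0. Adoption Credit: income exceeds $63,000 by $62,201 → 83 increments × $65 = $5,395 ≥ base, so the credit is $0. total $0 + $0 = $0
Henrik ($57,900): Caregiver Credit: base = 4 × $2,327 = $9,308. income exceeds $51,300 by $6,600, which is 27 full-or-partial $250 increments; reduction = 27 × $75 = $2,025, leaving $7,283. Adoption Credit: $57,900 is at or below the $63,000 threshold, so the full $3,770 applies. total $7,283 + $3,770 = $11,053
Difference: |$0 − $11,053| = $11,053.

$11,053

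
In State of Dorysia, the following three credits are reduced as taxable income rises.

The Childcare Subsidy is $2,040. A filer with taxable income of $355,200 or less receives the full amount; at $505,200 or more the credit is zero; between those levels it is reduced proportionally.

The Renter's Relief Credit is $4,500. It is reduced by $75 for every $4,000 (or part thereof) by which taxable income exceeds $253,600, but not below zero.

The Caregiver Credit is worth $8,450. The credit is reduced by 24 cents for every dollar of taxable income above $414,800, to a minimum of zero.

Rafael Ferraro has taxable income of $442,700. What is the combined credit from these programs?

$3,504

Childcare Subsidy: $442,700 is $87,500 into a $150,000 phase-out range, leaving 62,500/150,000 of the credit: $2,040 × 62,500/150,000 = $850.
Renter's Relief Credit: income exceeds $253,600 by $189,100, which is 48 full-or-partial $4,000 increments; reduction = 48 × $75 = $3,600, leaving $900.
Caregiver Credit: 24% of the $27,900 excess over $414,800 is $6,696; credit = $8,450 − $6,696 = $1,754.
Total: $850 + $900 + $1,754 = $3,504.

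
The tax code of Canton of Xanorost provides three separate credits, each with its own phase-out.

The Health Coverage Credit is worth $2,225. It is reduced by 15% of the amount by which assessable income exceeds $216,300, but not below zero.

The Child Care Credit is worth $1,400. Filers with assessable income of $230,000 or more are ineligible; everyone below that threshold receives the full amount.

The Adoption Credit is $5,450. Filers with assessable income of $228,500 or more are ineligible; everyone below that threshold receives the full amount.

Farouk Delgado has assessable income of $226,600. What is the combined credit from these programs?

$7,530

Health Coverage Credit: 15% of the $10,300 excess over $216,300 is $1,545; credit = $2,225 − $1,545 = $680.
Child Care Credit: $226,600 is below the $230,000 cutoff, so the full $1,400 applies.
Adoption Credit: $226,600 is below the $228,500 cutoff, so the full $5,450 applies.
Total: $680 + $1,400 + $5,450 = $7,530.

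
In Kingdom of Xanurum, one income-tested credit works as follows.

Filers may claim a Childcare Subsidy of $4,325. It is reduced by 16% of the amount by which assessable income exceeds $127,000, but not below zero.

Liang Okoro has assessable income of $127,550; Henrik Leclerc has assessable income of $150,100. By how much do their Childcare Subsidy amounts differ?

$3,608

Liang ($127,550): Childcare Subsidy: 16% of the $550 excess over $127,000 is $88; credit = $4,325 − $88 = $4,237.
Henrik ($150,100): Childcare Subsidy: 16% of the $23,100 excess over $127,000 is $3,696; credit = $4,325 − $3,696 = $629.
Difference: |$4,237 − $629| = $3,608.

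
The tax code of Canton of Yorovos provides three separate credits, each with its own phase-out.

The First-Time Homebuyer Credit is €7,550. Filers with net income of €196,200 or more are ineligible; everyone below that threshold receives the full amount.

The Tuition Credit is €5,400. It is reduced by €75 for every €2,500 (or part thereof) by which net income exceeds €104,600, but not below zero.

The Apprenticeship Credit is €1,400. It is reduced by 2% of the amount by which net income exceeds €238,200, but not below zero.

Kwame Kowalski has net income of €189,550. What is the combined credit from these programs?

First-Time Homebuyer Credit: €189,550 is below the €196,200 cutoff, so the full €7,550 applies.
Tuition Credit: income exceeds €104,600 by €84,950, which is 34 full-or-partial €2,500 increments; reduction = 34 × €75 = €2,550, leaving €2,850.
Apprenticeship Credit: €189,550 is at or below the €238,200 threshold, so the full €1,400 applies.
Total: €7,550 + €2,850 + €1,400 = €11,800.

€11,800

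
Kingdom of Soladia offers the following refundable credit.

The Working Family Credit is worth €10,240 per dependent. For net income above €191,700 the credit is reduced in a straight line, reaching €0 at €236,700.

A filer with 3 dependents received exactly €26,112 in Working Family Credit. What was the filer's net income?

€198,450

Full credit = 3 × €10,240 = €30,720.
€26,112 is 26,112/30,720 of the full €30,720, so 4,608/30,720 of the €45,000 range has been used: income = €191,700 + €45,000 × 4,608/30,720 = €198,450.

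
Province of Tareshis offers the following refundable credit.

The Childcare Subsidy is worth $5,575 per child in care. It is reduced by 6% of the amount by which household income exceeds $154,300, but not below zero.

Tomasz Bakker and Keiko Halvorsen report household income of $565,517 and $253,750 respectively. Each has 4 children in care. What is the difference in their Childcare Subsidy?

Tomasz ($565,517): Childcare Subsidy: base = 4 × $5,575 = $22,300. 6% of the $411,217 excess over $154,300 is $24,673.02 ≥ base, so the credit is $0.
Keiko ($253,750): Childcare Subsidy: base = 4 × $5,575 = $22,300. 6% of the $99,450 excess over $154,300 is $5,967; credit = $22,300 − $5,967 = $16,333.
Difference: |$0 − $16,333| = $16,333.

$16,333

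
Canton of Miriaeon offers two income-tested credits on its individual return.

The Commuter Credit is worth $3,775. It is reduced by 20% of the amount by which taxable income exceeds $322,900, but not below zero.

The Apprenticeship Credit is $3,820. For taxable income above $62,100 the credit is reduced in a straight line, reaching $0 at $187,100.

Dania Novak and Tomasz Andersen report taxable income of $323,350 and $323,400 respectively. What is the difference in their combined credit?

Dania ($323,350): Commuter Credit: 20% of the $450 excess over $322,900 is $90; credit = $3,775 − $90 = $3,685. Apprenticeship Credit: $323,350 is at or above $187,100, so the credit is $0. total $3,685 + $0 = $3,685
Tomasz ($323,400): Commuter Credit: 20% of the $500 excess over $322,900 is $100; credit = $3,775 − $100 = $3,675. Apprenticeship Credit: $323,400 is at or above $187,100, so the credit is $0. total $3,675 + $0 = $3,675
Difference: |$3,685 − $3,675| = $10.

$10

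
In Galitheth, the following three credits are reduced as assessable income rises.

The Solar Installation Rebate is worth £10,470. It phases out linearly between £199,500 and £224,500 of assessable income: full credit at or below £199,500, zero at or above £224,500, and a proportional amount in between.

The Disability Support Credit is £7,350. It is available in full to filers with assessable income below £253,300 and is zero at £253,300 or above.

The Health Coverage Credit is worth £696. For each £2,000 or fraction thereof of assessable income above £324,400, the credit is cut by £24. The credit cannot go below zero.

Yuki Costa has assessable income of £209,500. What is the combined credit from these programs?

£14,328

Solar Installation Rebate: £209,500 is £10,000 into a £25,000 phase-out range, leaving 15,000/25,000 of the credit: £10,470 × 15,000/25,000 = £6,282.
Disability Support Credit: £209,500 is below the £253,300 cutoff, so the full £7,350 applies.
Health Coverage Credit: £209,500 is at or below the £324,400 threshold, so the full £696 applies.
Total: £6,282 + £7,350 + £696 = £14,328.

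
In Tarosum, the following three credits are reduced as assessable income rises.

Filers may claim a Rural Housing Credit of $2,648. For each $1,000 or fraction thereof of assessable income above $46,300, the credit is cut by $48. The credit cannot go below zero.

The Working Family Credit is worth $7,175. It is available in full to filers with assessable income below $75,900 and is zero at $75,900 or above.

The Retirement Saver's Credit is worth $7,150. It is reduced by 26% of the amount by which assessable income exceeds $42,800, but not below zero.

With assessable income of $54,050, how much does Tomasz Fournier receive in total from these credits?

Rural Housing Credit: income exceeds $46,300 by $7,750, which is 8 full-or-partial $1,000 increments; reduction = 8 × $48 = $384, leaving $2,264.
Working Family Credit: $54,050 is below the $75,900 cutoff, so the full $7,175 applies.
Retirement Saver's Credit: 26% of the $11,250 excess over $42,800 is $2,925; credit = $7,150 − $2,925 = $4,225.
Total: $2,264 + $7,175 + $4,225 = $13,664.

$13,664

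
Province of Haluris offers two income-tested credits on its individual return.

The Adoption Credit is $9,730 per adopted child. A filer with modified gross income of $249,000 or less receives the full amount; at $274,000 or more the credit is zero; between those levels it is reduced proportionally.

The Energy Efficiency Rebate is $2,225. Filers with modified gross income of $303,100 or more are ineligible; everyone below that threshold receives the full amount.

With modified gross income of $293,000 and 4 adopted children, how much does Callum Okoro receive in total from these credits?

$2,225

Adoption Credit: base = 4 × $9,730 = $38,920. $293,000 is at or above $274,000, so the credit is $0.
Energy Efficiency Rebate: $293,000 is below the $303,100 cutoff, so the full $2,225 applies.
Total: $0 + $2,225 = $2,225.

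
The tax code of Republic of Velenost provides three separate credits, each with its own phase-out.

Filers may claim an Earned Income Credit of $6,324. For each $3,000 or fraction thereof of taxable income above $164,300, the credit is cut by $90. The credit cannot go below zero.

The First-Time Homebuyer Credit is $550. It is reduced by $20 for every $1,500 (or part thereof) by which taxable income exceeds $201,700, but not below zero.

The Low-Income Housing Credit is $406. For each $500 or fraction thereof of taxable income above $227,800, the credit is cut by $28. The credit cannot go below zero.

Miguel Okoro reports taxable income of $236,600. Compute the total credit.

Earned Income Credit: income exceeds $164,300 by $72,300, which is 25 full-or-partial $3,000 increments; reduction = 25 × $90 = $2,250, leaving $4,074.
First-Time Homebuyer Credit: income exceeds $201,700 by $34,900, which is 24 full-or-partial $1,500 increments; reduction = 24 × $20 = $480, leaving $70.
Low-Income Housing Credit: income exceeds $227,800 by $8,800 → 18 increments × $28 = $504 ≥ base, so the credit is $0.
Total: $4,074 + $70 + $0 = $4,144.

$4,144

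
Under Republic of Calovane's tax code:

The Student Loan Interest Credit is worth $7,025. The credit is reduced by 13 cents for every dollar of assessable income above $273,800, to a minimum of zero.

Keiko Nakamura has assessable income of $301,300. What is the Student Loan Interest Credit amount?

Student Loan Interest Credit: 13% of the $27,500 excess over $273,800 is $3,575; credit = $7,025 − $3,575 = $3,450.

$3,450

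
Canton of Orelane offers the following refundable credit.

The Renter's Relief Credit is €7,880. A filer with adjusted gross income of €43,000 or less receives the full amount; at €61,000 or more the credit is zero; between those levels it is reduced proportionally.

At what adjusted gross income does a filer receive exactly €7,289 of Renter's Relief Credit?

€7,289 is 7,289/7,880 of the full €7,880, so 591/7,880 of the €18,000 range has been used: income = €43,000 + €18,000 × 591/7,880 = €44,350.

€44,350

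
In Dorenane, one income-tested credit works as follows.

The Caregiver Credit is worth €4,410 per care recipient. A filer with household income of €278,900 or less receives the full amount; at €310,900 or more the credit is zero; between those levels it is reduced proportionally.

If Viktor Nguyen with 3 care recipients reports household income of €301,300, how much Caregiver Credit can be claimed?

Caregiver Credit: base = 3 × €4,410 = €13,230. €301,300 is €22,400 into a €32,000 phase-out range, leaving 9,600/32,000 of the credit: €13,230 × 9,600/32,000 = €3,969.

€3,969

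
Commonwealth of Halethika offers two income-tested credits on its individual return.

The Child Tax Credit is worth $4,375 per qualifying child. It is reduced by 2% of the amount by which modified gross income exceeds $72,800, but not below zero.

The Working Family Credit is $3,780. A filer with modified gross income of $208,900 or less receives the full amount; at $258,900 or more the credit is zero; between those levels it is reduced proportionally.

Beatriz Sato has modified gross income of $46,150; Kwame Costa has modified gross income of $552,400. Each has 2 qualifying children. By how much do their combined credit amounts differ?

Beatriz ($46,150): Child Tax Credit: base = 2 × $4,375 = $8,750. $46,150 is at or below the $72,800 threshold, so the full $8,750 applies. Working Family Credit: $46,150 is at or below the $208,900 threshold, so the full $3,780 applies. total $8,750 + $3,780 = $12,530
Kwame ($552,400): Child Tax Credit: base = 2 × $4,375 = $8,750. 2% of the $479,600 excess over $72,800 is $9,592 ≥ base, so the credit is $0. Working Family Credit: $552,400 is at or above $258,900, so the credit is $0. total $0 + $0 = $0
Difference: |$12,530 − $0| = $12,530.

$12,530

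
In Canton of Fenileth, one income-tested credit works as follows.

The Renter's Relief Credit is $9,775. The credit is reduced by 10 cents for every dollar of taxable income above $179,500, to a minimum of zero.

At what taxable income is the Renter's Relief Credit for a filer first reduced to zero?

The credit falls by 10% of each dollar above $179,500, so it reaches zero when the excess is $9,775 / 10% = $97,750: income = $179,500 + $97,750 = $277,250.

$277,250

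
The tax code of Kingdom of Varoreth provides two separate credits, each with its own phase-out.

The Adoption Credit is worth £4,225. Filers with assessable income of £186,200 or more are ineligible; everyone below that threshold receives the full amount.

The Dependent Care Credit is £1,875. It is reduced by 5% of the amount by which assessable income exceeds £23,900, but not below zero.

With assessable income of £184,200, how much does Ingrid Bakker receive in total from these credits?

£4,225

Adoption Credit: £184,200 is below the £186,200 cutoff, so the full £4,225 applies.
Dependent Care Credit: 5% of the £160,300 excess over £23,900 is £8,015 ≥ base, so the credit is £0.
Total: £4,225 + £0 = £4,225.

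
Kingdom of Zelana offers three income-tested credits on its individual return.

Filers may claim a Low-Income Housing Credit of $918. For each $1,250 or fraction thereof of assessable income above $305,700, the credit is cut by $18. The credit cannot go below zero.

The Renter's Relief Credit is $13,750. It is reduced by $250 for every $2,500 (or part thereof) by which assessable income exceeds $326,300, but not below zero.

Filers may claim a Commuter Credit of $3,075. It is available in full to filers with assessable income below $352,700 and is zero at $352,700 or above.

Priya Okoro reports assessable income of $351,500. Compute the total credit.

Low-Income Housing Credit: income exceeds $305,700 by $45,800, which is 37 full-or-partial $1,250 increments; reduction = 37 × $18 = $666, leaving $252.
Renter's Relief Credit: income exceeds $326,300 by $25,200, which is 11 full-or-partial $2,500 increments; reduction = 11 × $250 = $2,750, leaving $11,000.
Commuter Credit: $351,500 is below the $352,700 cutoff, so the full $3,075 applies.
Total: $252 + $11,000 + $3,075 = $14,327.

$14,327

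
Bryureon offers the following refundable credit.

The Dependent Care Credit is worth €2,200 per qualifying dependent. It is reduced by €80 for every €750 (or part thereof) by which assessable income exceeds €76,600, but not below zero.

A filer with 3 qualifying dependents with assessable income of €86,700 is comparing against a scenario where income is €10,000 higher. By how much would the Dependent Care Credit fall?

At €86,700 — base = 3 × €2,200 = €6,600. income exceeds €76,600 by €10,100, which is 14 full-or-partial €750 increments; reduction = 14 × €80 = €1,120, leaving €5,480.
At €96,700 — base = 3 × €2,200 = €6,600. income exceeds €76,600 by €20,100, which is 27 full-or-partial €750 increments; reduction = 27 × €80 = €2,160, leaving €4,440.
Lost: €5,480 − €4,440 = €1,040.

€1,040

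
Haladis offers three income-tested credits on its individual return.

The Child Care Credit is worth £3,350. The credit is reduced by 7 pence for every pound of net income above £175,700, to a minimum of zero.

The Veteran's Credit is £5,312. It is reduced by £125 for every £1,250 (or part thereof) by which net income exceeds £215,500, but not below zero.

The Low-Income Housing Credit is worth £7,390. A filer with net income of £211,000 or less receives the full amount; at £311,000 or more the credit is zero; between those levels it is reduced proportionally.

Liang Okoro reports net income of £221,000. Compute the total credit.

Child Care Credit: 7% of the £45,300 excess over £175,700 is £3,171; credit = £3,350 − £3,171 = £179.
Veteran's Credit: income exceeds £215,500 by £5,500, which is 5 full-or-partial £1,250 increments; reduction = 5 × £125 = £625, leaving £4,687.
Low-Income Housing Credit: £221,000 is £10,000 into a £100,000 phase-out range, leaving 90,000/100,000 of the credit: £7,390 × 90,000/100,000 = £6,651.
Total: £179 + £4,687 + £6,651 = £11,517.

£11,517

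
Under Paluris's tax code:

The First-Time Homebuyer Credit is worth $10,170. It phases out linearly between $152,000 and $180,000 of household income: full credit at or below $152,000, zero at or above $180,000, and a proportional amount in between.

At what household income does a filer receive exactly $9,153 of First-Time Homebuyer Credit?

$9,153 is 9,153/10,170 of the full $10,170, so 1,017/10,170 of the $28,000 range has been used: income = $152,000 + $28,000 × 1,017/10,170 = $154,800.

$154,800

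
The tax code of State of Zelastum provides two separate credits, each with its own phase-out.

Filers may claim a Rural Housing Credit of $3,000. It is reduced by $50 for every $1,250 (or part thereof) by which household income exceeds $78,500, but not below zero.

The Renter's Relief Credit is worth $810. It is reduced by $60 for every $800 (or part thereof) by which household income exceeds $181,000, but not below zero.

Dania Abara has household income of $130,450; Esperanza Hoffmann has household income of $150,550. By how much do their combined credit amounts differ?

$800

Dania ($130,450): Rural Housing Credit: income exceeds $78,500 by $51,950, which is 42 full-or-partial $1,250 increments; reduction = 42 × $50 = $2,100, leaving $900. Renter's Relief Credit: $130,450 is at or below the $181,000 threshold, so the full $810 applies. total $900 + $810 = $1,710
Esperanza ($150,550): Rural Housing Credit: income exceeds $78,500 by $72,050, which is 58 full-or-partial $1,250 increments; reduction = 58 × $50 = $2,900, leaving $100. Renter's Relief Credit: $150,550 is at or below the $181,000 threshold, so the full $810 applies. total $100 + $810 = $910
Difference: |$1,710 − $910| = $800.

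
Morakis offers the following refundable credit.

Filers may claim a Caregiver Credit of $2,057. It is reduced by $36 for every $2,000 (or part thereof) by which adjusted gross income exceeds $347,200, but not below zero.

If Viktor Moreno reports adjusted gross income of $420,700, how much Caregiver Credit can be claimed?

$725

Caregiver Credit: income exceeds $347,200 by $73,500, which is 37 full-or-partial $2,000 increments; reduction = 37 × $36 = $1,332, leaving $725.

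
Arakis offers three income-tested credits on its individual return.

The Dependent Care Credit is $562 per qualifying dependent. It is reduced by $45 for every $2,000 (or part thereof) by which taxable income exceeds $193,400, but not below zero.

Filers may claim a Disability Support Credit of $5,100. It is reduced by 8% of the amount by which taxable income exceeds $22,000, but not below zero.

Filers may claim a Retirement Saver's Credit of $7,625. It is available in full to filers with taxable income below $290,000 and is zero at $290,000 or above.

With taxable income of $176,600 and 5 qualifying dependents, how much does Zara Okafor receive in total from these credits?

Dependent Care Credit: base = 5 × $562 = $2,810. $176,600 is at or below the $193,400 threshold, so the full $2,810 applies.
Disability Support Credit: 8% of the $154,600 excess over $22,000 is $12,368 ≥ base, so the credit is $0.
Retirement Saver's Credit: $176,600 is below the $290,000 cutoff, so the full $7,625 applies.
Total: $2,810 + $0 + $7,625 = $10,435.

$10,435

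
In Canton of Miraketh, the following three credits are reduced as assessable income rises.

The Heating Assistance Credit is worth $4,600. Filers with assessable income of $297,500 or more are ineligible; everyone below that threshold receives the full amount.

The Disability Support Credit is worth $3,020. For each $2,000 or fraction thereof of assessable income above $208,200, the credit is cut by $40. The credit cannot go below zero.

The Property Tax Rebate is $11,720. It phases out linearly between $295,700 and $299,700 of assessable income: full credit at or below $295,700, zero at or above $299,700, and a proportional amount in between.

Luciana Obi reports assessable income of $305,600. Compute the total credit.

Heating Assistance Credit: $305,600 meets or exceeds the $297,500 cutoff, so the credit is $0.
Disability Support Credit: income exceeds $208,200 by $97,400, which is 49 full-or-partial $2,000 increments; reduction = 49 × $40 = $1,960, leaving $1,060.
Property Tax Rebate: $305,600 is at or above $299,700, so the credit is $0.
Total: $0 + $1,060 + $0 = $1,060.

$1,060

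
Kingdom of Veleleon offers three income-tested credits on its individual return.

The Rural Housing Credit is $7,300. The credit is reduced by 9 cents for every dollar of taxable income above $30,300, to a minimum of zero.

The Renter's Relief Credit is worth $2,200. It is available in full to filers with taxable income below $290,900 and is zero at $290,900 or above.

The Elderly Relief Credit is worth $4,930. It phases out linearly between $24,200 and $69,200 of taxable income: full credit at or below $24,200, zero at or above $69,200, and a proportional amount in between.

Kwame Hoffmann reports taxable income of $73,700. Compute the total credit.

$5,594

Rural Housing Credit: 9% of the $43,400 excess over $30,300 is $3,906; credit = $7,300 − $3,906 = $3,394.
Renter's Relief Credit: $73,700 is below the $290,900 cutoff, so the full $2,200 applies.
Elderly Relief Credit: $73,700 is at or above $69,200, so the credit is $0.
Total: $3,394 + $2,200 + $0 = $5,594.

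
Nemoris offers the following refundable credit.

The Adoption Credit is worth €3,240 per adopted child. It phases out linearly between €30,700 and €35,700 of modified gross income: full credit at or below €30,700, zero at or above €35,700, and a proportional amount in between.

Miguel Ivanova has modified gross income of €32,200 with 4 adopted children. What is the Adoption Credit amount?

Adoption Credit: base = 4 × €3,240 = €12,960. €32,200 is €1,500 into a €5,000 phase-out range, leaving 3,500/5,000 of the credit: €12,960 × 3,500/5,000 = €9,072.

€9,072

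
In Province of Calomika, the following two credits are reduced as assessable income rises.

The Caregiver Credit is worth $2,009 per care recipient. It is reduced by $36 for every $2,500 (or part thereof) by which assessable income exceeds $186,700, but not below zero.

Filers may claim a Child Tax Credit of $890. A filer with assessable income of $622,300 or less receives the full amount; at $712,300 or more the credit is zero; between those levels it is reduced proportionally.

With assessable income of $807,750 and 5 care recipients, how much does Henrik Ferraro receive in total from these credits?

Caregiver Credit: base = 5 × $2,009 = $10,045. income exceeds $186,700 by $621,050, which is 249 full-or-partial $2,500 increments; reduction = 249 × $36 = $8,964, leaving $1,081.
Child Tax Credit: $807,750 is at or above $712,300, so the credit is $0.
Total: $1,081 + $0 = $1,081.

$1,081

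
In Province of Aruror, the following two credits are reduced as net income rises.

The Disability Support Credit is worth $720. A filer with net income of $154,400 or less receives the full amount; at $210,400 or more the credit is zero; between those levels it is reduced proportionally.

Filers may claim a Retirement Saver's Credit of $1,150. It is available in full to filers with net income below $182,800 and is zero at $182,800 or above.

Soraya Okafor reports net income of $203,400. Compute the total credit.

Disability Support Credit: $203,400 is $49,000 into a $56,000 phase-out range, leaving 7,000/56,000 of the credit: $720 × 7,000/56,000 = $90.
Retirement Saver's Credit: $203,400 meets or exceeds the $182,800 cutoff, so the credit is $0.
Total: $90 + $0 = $90.

$90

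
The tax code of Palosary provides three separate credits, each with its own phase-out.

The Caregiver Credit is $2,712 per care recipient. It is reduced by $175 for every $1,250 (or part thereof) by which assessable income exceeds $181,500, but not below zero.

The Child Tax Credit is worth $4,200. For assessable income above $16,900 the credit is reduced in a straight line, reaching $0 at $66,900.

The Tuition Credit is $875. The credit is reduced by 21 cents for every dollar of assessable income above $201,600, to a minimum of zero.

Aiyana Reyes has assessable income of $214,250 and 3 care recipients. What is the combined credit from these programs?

Caregiver Credit: base = 3 × $2,712 = $8,136. income exceeds $181,500 by $32,750, which is 27 full-or-partial $1,250 increments; reduction = 27 × $175 = $4,725, leaving $3,411.
Child Tax Credit: $214,250 is at or above $66,900, so the credit is $0.
Tuition Credit: 21% of the $12,650 excess over $201,600 is $2,656.50 ≥ base, so the credit is $0.
Total: $3,411 + $0 + $0 = $3,411.

$3,411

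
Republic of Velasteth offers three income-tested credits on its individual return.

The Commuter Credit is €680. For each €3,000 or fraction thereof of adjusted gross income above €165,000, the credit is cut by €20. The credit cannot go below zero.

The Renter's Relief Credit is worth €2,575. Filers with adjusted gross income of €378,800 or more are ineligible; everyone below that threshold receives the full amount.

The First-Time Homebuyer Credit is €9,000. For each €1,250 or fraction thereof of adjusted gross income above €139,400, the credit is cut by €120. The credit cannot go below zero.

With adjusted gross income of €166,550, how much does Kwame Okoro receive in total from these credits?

€9,595

Commuter Credit: income exceeds €165,000 by €1,550, which is 1 full-or-partial €3,000 increment; reduction = 1 × €20 = €20, leaving €660.
Renter's Relief Credit: €166,550 is below the €378,800 cutoff, so the full €2,575 applies.
First-Time Homebuyer Credit: income exceeds €139,400 by €27,150, which is 22 full-or-partial €1,250 increments; reduction = 22 × €120 = €2,640, leaving €6,360.
Total: €660 + €2,575 + €6,360 = €9,595.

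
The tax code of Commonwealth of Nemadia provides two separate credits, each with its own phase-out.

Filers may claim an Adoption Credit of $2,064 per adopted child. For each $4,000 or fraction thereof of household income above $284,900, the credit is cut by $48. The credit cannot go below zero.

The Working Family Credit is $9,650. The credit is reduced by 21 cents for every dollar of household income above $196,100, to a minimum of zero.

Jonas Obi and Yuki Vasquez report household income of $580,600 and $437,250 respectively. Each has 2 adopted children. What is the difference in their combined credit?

Jonas ($580,600): Adoption Credit: base = 2 × $2,064 = $4,128. income exceeds $284,900 by $295,700, which is 74 full-or-partial $4,000 increments; reduction = 74 × $48 = $3,552, leaving $576. Working Family Credit: 21% of the $384,500 excess over $196,100 is $80,745 ≥ base, so the credit is $0. total $576 + $0 = $576
Yuki ($437,250): Adoption Credit: base = 2 × $2,064 = $4,128. income exceeds $284,900 by $152,350, which is 39 full-or-partial $4,000 increments; reduction = 39 × $48 = $1,872, leaving $2,256. Working Family Credit: 21% of the $241,150 excess over $196,100 is $50,641.50 ≥ base, so the credit is $0. total $2,256 + $0 = $2,256
Difference: |$576 − $2,256| = $1,680.

$1,680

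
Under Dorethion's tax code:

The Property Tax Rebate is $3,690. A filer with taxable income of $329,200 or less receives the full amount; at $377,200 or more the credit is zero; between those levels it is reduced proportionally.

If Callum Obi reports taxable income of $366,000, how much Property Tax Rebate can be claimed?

Property Tax Rebate: $366,000 is $36,800 into a $48,000 phase-out range, leaving 11,200/48,000 of the credit: $3,690 × 11,200/48,000 = $861.

$861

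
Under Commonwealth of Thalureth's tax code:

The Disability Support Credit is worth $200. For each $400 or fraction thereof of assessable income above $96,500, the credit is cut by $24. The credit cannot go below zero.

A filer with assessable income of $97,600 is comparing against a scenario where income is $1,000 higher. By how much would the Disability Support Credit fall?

At $97,600 — income exceeds $96,500 by $1,100, which is 3 full-or-partial $400 increments; reduction = 3 × $24 = $72, leaving $128.
At $98,600 — income exceeds $96,500 by $2,100, which is 6 full-or-partial $400 increments; reduction = 6 × $24 = $144, leaving $56.
Lost: $128 − $56 = $72.

$72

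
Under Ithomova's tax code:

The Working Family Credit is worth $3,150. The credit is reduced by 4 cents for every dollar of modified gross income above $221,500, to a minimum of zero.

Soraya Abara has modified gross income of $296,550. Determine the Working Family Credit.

$148

Working Family Credit: 4% of the $75,050 excess over $221,500 is $3,002; credit = $3,150 − $3,002 = $148.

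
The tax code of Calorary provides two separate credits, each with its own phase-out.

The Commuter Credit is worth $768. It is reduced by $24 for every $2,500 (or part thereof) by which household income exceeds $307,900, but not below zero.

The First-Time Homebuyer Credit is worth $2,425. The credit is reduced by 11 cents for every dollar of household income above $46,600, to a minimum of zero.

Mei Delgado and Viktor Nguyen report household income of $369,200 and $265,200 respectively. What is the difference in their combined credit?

$600

Mei ($369,200): Commuter Credit: income exceeds $307,900 by $61,300, which is 25 full-or-partial $2,500 increments; reduction = 25 × $24 = $600, leaving $168. First-Time Homebuyer Credit: 11% of the $322,600 excess over $46,600 is $35,486 ≥ base, so the credit is $0. total $168 + $0 = $168
Viktor ($265,200): Commuter Credit: $265,200 is at or below the $307,900 threshold, so the full $768 applies. First-Time Homebuyer Credit: 11% of the $218,600 excess over $46,600 is $24,046 ≥ base, so the credit is $0. total $768 + $0 = $768
Difference: |$168 − $768| = $600.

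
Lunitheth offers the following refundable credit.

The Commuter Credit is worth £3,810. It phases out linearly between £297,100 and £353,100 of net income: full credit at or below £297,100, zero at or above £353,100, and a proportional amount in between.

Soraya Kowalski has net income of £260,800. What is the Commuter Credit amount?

£3,810

Commuter Credit: £260,800 is at or below the £297,100 threshold, so the full £3,810 applies.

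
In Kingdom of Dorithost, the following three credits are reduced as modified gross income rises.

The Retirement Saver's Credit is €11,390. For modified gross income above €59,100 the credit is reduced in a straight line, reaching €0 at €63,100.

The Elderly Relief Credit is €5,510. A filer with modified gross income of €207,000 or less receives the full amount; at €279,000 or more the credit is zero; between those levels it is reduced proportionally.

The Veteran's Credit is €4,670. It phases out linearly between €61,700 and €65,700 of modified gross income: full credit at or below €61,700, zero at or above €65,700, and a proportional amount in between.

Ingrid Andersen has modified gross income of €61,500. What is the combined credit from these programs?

Retirement Saver's Credit: €61,500 is €2,400 into a €4,000 phase-out range, leaving 1,600/4,000 of the credit: €11,390 × 1,600/4,000 = €4,556.
Elderly Relief Credit: €61,500 is at or below the €207,000 threshold, so the full €5,510 applies.
Veteran's Credit: €61,500 is at or below the €61,700 threshold, so the full €4,670 applies.
Total: €4,556 + €5,510 + €4,670 = €14,736.

€14,736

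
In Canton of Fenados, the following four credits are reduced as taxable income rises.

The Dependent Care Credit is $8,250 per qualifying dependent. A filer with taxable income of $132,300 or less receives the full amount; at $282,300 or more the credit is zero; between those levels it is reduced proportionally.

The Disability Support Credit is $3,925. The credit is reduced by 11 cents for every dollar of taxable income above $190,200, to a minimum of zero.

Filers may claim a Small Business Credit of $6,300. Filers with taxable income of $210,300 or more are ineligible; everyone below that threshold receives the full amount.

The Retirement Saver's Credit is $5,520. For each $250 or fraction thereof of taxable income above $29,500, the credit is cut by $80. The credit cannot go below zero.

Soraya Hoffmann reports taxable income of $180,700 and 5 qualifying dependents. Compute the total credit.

$38,165

Dependent Care Credit: base = 5 × $8,250 = $41,250. $180,700 is $48,400 into a $150,000 phase-out range, leaving 101,600/150,000 of the credit: $41,250 × 101,600/150,000 = $27,940.
Disability Support Credit: $180,700 is at or below the $190,200 threshold, so the full $3,925 applies.
Small Business Credit: $180,700 is below the $210,300 cutoff, so the full $6,300 applies.
Retirement Saver's Credit: income exceeds $29,500 by $151,200 → 605 increments × $80 = $48,400 ≥ base, so the credit is $0.
Total: $27,940 + $3,925 + $6,300 + $0 = $38,165.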